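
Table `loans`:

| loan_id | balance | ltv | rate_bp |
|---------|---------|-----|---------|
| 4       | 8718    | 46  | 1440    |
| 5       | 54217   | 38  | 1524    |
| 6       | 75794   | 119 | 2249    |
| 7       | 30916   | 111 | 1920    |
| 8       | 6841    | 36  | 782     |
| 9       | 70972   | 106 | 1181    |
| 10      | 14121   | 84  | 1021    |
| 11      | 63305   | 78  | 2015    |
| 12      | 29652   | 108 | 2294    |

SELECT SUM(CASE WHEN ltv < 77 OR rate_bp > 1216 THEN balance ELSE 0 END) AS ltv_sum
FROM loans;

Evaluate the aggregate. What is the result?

269443

loan_id=4: ✓ → 8718
loan_id=5: ✓ → 54217
loan_id=6: ✓ → 75794
loan_id=7: ✓ → 30916
loan_id=8: ✓ → 6841
loan_id=9: ✗
loan_id=10: ✗
loan_id=11: ✓ → 63305
loan_id=12: ✓ → 29652
ltv_sum = 8718 + 54217 + 75794 + 30916 + 6841 + 63305 + 29652 = 269443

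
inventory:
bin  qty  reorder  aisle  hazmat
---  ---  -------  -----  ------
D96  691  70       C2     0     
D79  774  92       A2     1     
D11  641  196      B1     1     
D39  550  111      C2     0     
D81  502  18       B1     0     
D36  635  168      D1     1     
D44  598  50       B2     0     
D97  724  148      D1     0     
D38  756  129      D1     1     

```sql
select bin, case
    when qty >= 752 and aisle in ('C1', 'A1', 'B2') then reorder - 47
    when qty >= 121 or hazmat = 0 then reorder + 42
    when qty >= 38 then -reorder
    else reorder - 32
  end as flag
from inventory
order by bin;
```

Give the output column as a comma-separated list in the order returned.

238, 210, 171, 153, 92, 134, 60, 112, 190

bin=D11: qty >= 121 or hazmat = 0 → 238
bin=D36: qty >= 121 or hazmat = 0 → 210
bin=D38: qty >= 121 or hazmat = 0 → 171
bin=D39: qty >= 121 or hazmat = 0 → 153
bin=D44: qty >= 121 or hazmat = 0 → 92
bin=D79: qty >= 121 or hazmat = 0 → 134
bin=D81: qty >= 121 or hazmat = 0 → 60
bin=D96: qty >= 121 or hazmat = 0 → 112
bin=D97: qty >= 121 or hazmat = 0 → 190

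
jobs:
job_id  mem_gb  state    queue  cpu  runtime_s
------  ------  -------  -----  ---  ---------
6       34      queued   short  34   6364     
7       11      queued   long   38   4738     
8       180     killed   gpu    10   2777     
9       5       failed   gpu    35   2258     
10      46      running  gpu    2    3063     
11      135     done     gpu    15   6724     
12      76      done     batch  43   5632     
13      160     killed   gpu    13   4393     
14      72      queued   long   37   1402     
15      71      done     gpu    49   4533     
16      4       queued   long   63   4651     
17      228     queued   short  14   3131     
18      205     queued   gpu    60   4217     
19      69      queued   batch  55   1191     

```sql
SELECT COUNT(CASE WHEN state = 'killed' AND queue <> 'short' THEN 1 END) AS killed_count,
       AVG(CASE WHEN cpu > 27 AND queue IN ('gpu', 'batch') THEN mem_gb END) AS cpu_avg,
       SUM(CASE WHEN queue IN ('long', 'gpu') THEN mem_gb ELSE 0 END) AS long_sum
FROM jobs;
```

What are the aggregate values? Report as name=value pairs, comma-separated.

killed_count=2, cpu_avg=85.2, long_sum=889

[killed_count: state = 'killed' AND queue <> 'short']
job_id=6: ✗
job_id=7: ✗
job_id=8: ✓ → 1
job_id=9: ✗
job_id=10: ✗
job_id=11: ✗
job_id=12: ✗
job_id=13: ✓ → 1
job_id=14: ✗
job_id=15: ✗
job_id=16: ✗
job_id=17: ✗
job_id=18: ✗
job_id=19: ✗
killed_count = COUNT(1, 1) = 2
—
[cpu_avg: cpu > 27 AND queue IN ('gpu', 'batch')]
job_id=6: ✗
job_id=7: ✗
job_id=8: ✗
job_id=9: ✓ → 5
job_id=10: ✗
job_id=11: ✗
job_id=12: ✓ → 76
job_id=13: ✗
job_id=14: ✗
job_id=15: ✓ → 71
job_id=16: ✗
job_id=17: ✗
job_id=18: ✓ → 205
job_id=19: ✓ → 69
cpu_avg = (5 + 76 + 71 + 205 + 69) / 5 = 85.2
—
[long_sum: queue IN ('long', 'gpu')]
job_id=6: ✗
job_id=7: ✓ → 11
job_id=8: ✓ → 180
job_id=9: ✓ → 5
job_id=10: ✓ → 46
job_id=11: ✓ → 135
job_id=12: ✗
job_id=13: ✓ → 160
job_id=14: ✓ → 72
job_id=15: ✓ → 71
job_id=16: ✓ → 4
job_id=17: ✗
job_id=18: ✓ → 205
job_id=19: ✗
long_sum = 11 + 180 + 5 + 46 + 135 + 160 + 72 + 71 + 4 + 205 = 889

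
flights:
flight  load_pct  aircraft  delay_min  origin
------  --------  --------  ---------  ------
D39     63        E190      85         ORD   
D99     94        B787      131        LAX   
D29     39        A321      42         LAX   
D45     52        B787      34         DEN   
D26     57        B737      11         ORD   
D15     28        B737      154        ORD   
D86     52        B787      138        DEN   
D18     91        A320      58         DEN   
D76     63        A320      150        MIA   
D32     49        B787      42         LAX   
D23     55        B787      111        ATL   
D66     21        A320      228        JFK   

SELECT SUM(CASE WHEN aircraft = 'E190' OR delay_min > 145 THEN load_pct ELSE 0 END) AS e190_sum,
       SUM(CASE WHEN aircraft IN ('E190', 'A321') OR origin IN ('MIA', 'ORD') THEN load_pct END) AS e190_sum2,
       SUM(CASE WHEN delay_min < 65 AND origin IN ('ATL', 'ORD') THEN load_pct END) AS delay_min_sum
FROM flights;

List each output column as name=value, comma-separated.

e190_sum=175, e190_sum2=250, delay_min_sum=57

[e190_sum: aircraft = 'E190' OR delay_min > 145]
flight=D39: ✓ → 63
flight=D99: ✗
flight=D29: ✗
flight=D45: ✗
flight=D26: ✗
flight=D15: ✓ → 28
flight=D86: ✗
flight=D18: ✗
flight=D76: ✓ → 63
flight=D32: ✗
flight=D23: ✗
flight=D66: ✓ → 21
e190_sum = 63 + 28 + 63 + 21 = 175
—
[e190_sum2: aircraft IN ('E190', 'A321') OR origin IN ('MIA', 'ORD')]
flight=D39: ✓ → 63
flight=D99: ✗
flight=D29: ✓ → 39
flight=D45: ✗
flight=D26: ✓ → 57
flight=D15: ✓ → 28
flight=D86: ✗
flight=D18: ✗
flight=D76: ✓ → 63
flight=D32: ✗
flight=D23: ✗
flight=D66: ✗
e190_sum2 = 63 + 39 + 57 + 28 + 63 = 250
—
[delay_min_sum: delay_min < 65 AND origin IN ('ATL', 'ORD')]
flight=D39: ✗
flight=D99: ✗
flight=D29: ✗
flight=D45: ✗
flight=D26: ✓ → 57
flight=D15: ✗
flight=D86: ✗
flight=D18: ✗
flight=D76: ✗
flight=D32: ✗
flight=D23: ✗
flight=D66: ✗
delay_min_sum = 57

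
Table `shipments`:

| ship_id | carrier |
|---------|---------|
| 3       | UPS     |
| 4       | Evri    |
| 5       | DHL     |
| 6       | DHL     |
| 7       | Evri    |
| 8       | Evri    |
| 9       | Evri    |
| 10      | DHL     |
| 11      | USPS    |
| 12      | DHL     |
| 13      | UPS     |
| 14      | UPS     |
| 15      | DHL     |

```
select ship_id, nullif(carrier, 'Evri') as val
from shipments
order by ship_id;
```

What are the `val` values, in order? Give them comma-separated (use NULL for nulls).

ship_id=3: carrier=UPS vs Evri: differ → UPS
ship_id=4: carrier=Evri vs Evri: equal → NULL
ship_id=5: carrier=DHL vs Evri: differ → DHL
ship_id=6: carrier=DHL vs Evri: differ → DHL
ship_id=7: carrier=Evri vs Evri: equal → NULL
ship_id=8: carrier=Evri vs Evri: equal → NULL
ship_id=9: carrier=Evri vs Evri: equal → NULL
ship_id=10: carrier=DHL vs Evri: differ → DHL
ship_id=11: carrier=USPS vs Evri: differ → USPS
ship_id=12: carrier=DHL vs Evri: differ → DHL
ship_id=13: carrier=UPS vs Evri: differ → UPS
ship_id=14: carrier=UPS vs Evri: differ → UPS
ship_id=15: carrier=DHL vs Evri: differ → DHL

UPS, NULL, DHL, DHL, NULL, NULL, NULL, DHL, USPS, DHL, UPS, UPS, DHL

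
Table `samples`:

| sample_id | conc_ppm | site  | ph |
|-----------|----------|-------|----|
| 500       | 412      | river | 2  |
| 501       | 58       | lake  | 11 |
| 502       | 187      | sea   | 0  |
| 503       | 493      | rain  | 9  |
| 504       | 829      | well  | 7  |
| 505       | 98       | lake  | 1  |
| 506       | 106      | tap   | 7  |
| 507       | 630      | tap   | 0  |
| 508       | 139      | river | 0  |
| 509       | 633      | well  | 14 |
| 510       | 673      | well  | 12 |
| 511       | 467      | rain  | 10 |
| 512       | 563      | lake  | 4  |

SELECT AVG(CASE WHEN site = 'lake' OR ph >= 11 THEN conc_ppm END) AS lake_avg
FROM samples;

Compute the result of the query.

405

sample_id=500: ✗
sample_id=501: ✓ → 58
sample_id=502: ✗
sample_id=503: ✗
sample_id=504: ✗
sample_id=505: ✓ → 98
sample_id=506: ✗
sample_id=507: ✗
sample_id=508: ✗
sample_id=509: ✓ → 633
sample_id=510: ✓ → 673
sample_id=511: ✗
sample_id=512: ✓ → 563
lake_avg = (58 + 98 + 633 + 673 + 563) / 5 = 405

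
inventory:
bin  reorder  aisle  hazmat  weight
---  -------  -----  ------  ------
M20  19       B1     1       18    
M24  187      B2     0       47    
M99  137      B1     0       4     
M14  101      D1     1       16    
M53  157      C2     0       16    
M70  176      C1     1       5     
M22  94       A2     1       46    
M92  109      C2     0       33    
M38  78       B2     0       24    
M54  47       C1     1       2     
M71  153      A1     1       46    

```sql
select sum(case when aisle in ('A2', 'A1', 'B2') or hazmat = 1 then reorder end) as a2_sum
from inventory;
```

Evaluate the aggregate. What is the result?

855

bin=M20: ✓ → 19
bin=M24: ✓ → 187
bin=M99: ✗
bin=M14: ✓ → 101
bin=M53: ✗
bin=M70: ✓ → 176
bin=M22: ✓ → 94
bin=M92: ✗
bin=M38: ✓ → 78
bin=M54: ✓ → 47
bin=M71: ✓ → 153
a2_sum = 19 + 187 + 101 + 176 + 94 + 78 + 47 + 153 = 855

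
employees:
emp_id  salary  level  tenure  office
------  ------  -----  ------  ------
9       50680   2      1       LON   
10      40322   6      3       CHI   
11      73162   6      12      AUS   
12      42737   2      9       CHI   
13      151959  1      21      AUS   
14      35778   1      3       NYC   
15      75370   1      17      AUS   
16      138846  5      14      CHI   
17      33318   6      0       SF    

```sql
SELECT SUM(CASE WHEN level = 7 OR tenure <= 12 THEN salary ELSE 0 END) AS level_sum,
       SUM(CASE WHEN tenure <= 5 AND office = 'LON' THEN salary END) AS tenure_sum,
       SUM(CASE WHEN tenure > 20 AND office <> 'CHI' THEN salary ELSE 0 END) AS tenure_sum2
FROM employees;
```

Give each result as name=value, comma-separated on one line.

level_sum=275997, tenure_sum=50680, tenure_sum2=151959

[level_sum: level = 7 OR tenure <= 12]
emp_id=9: ✓ → 50680
emp_id=10: ✓ → 40322
emp_id=11: ✓ → 73162
emp_id=12: ✓ → 42737
emp_id=13: ✗
emp_id=14: ✓ → 35778
emp_id=15: ✗
emp_id=16: ✗
emp_id=17: ✓ → 33318
level_sum = 50680 + 40322 + 73162 + 42737 + 35778 + 33318 = 275997
—
[tenure_sum: tenure <= 5 AND office = 'LON']
emp_id=9: ✓ → 50680
emp_id=10: ✗
emp_id=11: ✗
emp_id=12: ✗
emp_id=13: ✗
emp_id=14: ✗
emp_id=15: ✗
emp_id=16: ✗
emp_id=17: ✗
tenure_sum = 50680
—
[tenure_sum2: tenure > 20 AND office <> 'CHI']
emp_id=9: ✗
emp_id=10: ✗
emp_id=11: ✗
emp_id=12: ✗
emp_id=13: ✓ → 151959
emp_id=14: ✗
emp_id=15: ✗
emp_id=16: ✗
emp_id=17: ✗
tenure_sum2 = 151959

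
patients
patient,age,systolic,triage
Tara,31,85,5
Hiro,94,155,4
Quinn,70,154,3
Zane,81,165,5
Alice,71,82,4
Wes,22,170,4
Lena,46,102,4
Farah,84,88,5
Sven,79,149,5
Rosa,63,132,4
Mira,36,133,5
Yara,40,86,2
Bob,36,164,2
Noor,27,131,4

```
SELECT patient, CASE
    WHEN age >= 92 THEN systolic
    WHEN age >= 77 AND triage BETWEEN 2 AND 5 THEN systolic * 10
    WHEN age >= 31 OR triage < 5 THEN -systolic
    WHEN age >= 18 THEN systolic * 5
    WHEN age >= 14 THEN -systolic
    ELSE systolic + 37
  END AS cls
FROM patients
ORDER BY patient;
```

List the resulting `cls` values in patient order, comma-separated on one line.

patient=Alice: age >= 31 OR triage < 5 → -82
patient=Bob: age >= 31 OR triage < 5 → -164
patient=Farah: age >= 77 AND triage BETWEEN 2 AND 5 → 880
patient=Hiro: age >= 92 → 155
patient=Lena: age >= 31 OR triage < 5 → -102
patient=Mira: age >= 31 OR triage < 5 → -133
patient=Noor: age >= 31 OR triage < 5 → -131
patient=Quinn: age >= 31 OR triage < 5 → -154
patient=Rosa: age >= 31 OR triage < 5 → -132
patient=Sven: age >= 77 AND triage BETWEEN 2 AND 5 → 1490
patient=Tara: age >= 31 OR triage < 5 → -85
patient=Wes: age >= 31 OR triage < 5 → -170
patient=Yara: age >= 31 OR triage < 5 → -86
patient=Zane: age >= 77 AND triage BETWEEN 2 AND 5 → 1650

-82, -164, 880, 155, -102, -133, -131, -154, -132, 1490, -85, -170, -86, 1650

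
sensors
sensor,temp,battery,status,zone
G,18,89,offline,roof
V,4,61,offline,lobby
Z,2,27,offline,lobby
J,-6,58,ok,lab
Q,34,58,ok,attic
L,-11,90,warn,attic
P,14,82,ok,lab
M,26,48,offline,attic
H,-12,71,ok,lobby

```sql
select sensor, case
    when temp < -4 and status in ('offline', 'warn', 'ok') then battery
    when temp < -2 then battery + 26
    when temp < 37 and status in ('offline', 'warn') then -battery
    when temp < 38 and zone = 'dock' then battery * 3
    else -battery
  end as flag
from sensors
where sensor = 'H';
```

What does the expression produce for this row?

sensor = H: temp=-12, battery=71, status=ok, zone=lobby.
temp < -4 and status in ('offline', 'warn', 'ok') → true → 71

71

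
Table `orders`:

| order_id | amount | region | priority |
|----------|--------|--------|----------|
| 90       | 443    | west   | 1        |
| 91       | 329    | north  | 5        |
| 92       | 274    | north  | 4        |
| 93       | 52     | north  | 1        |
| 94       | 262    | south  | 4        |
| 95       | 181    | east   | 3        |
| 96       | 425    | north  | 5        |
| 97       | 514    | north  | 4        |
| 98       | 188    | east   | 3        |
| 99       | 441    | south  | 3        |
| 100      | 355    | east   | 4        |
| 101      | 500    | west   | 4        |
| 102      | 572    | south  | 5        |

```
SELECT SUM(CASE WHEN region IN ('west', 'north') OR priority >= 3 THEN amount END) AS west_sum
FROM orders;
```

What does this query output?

4536

order_id=90: ✓ → 443
order_id=91: ✓ → 329
order_id=92: ✓ → 274
order_id=93: ✓ → 52
order_id=94: ✓ → 262
order_id=95: ✓ → 181
order_id=96: ✓ → 425
order_id=97: ✓ → 514
order_id=98: ✓ → 188
order_id=99: ✓ → 441
order_id=100: ✓ → 355
order_id=101: ✓ → 500
order_id=102: ✓ → 572
west_sum = 443 + 329 + 274 + 52 + 262 + 181 + 425 + 514 + 188 + 441 + 355 + 500 + 572 = 4536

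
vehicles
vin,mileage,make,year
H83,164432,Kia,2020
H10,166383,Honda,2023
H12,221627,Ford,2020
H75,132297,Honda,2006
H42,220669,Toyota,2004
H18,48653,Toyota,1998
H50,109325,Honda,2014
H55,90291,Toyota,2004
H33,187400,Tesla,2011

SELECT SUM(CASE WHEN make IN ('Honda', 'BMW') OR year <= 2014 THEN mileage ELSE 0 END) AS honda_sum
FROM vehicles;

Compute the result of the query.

955018

vin=H83: ✗
vin=H10: ✓ → 166383
vin=H12: ✗
vin=H75: ✓ → 132297
vin=H42: ✓ → 220669
vin=H18: ✓ → 48653
vin=H50: ✓ → 109325
vin=H55: ✓ → 90291
vin=H33: ✓ → 187400
honda_sum = 166383 + 132297 + 220669 + 48653 + 109325 + 90291 + 187400 = 955018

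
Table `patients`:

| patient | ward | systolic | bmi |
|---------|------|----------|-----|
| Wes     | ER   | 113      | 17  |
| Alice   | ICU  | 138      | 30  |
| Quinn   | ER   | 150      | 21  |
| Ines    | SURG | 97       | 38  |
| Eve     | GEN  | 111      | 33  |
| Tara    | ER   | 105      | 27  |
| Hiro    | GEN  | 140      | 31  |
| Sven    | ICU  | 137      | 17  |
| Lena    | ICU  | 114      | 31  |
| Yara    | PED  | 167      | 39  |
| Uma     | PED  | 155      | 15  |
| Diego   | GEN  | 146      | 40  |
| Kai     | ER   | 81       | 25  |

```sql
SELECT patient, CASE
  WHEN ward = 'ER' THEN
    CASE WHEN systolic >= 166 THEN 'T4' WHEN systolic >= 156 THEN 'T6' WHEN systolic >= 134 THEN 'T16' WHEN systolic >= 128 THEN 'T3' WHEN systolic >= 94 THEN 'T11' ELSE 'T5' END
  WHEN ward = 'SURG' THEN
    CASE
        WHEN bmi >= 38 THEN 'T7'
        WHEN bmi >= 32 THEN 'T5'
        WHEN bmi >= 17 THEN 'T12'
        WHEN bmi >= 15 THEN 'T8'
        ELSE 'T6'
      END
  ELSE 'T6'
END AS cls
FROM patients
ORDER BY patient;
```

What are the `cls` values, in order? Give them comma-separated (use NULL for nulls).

patient=Alice: ward='ICU' → outer ELSE → T6
patient=Diego: ward='GEN' → outer ELSE → T6
patient=Eve: ward='GEN' → outer ELSE → T6
patient=Hiro: ward='GEN' → outer ELSE → T6
patient=Ines: ward='SURG' → inner[bmi >= 38] → T7
patient=Kai: ward='ER' → inner[ELSE] → T5
patient=Lena: ward='ICU' → outer ELSE → T6
patient=Quinn: ward='ER' → inner[systolic >= 134] → T16
patient=Sven: ward='ICU' → outer ELSE → T6
patient=Tara: ward='ER' → inner[systolic >= 94] → T11
patient=Uma: ward='PED' → outer ELSE → T6
patient=Wes: ward='ER' → inner[systolic >= 94] → T11
patient=Yara: ward='PED' → outer ELSE → T6

T6, T6, T6, T6, T7, T5, T6, T16, T6, T11, T6, T11, T6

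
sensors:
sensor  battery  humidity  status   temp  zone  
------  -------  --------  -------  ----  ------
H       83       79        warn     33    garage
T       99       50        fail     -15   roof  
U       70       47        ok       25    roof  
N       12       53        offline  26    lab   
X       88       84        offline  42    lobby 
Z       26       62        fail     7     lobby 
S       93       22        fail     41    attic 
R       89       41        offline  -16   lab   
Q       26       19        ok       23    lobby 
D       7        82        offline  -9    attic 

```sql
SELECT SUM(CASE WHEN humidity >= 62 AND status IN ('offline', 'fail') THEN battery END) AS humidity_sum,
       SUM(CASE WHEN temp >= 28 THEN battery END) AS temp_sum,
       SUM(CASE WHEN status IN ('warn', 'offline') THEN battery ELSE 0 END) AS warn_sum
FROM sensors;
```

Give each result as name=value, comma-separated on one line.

[humidity_sum: humidity >= 62 AND status IN ('offline', 'fail')]
sensor=H: ✗
sensor=T: ✗
sensor=U: ✗
sensor=N: ✗
sensor=X: ✓ → 88
sensor=Z: ✓ → 26
sensor=S: ✗
sensor=R: ✗
sensor=Q: ✗
sensor=D: ✓ → 7
humidity_sum = 88 + 26 + 7 = 121
—
[temp_sum: temp >= 28]
sensor=H: ✓ → 83
sensor=T: ✗
sensor=U: ✗
sensor=N: ✗
sensor=X: ✓ → 88
sensor=Z: ✗
sensor=S: ✓ → 93
sensor=R: ✗
sensor=Q: ✗
sensor=D: ✗
temp_sum = 83 + 88 + 93 = 264
—
[warn_sum: status IN ('warn', 'offline')]
sensor=H: ✓ → 83
sensor=T: ✗
sensor=U: ✗
sensor=N: ✓ → 12
sensor=X: ✓ → 88
sensor=Z: ✗
sensor=S: ✗
sensor=R: ✓ → 89
sensor=Q: ✗
sensor=D: ✓ → 7
warn_sum = 83 + 12 + 88 + 89 + 7 = 279

humidity_sum=121, temp_sum=264, warn_sum=279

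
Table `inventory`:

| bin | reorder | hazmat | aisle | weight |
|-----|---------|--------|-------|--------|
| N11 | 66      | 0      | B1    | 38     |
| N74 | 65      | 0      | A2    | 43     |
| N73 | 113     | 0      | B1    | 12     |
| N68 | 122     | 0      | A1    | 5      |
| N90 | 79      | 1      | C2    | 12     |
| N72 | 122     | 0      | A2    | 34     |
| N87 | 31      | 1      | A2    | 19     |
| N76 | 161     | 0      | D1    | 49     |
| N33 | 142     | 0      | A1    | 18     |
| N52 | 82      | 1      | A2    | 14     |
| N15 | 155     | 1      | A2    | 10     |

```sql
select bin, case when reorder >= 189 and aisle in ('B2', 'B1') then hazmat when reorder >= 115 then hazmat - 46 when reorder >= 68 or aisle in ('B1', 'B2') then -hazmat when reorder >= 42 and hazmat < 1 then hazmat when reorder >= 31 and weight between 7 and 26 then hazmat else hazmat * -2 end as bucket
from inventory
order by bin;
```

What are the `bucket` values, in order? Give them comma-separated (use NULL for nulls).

bin=N11: reorder >= 68 or aisle in ('B1', 'B2') → 0
bin=N15: reorder >= 115 → -45
bin=N33: reorder >= 115 → -46
bin=N52: reorder >= 68 or aisle in ('B1', 'B2') → -1
bin=N68: reorder >= 115 → -46
bin=N72: reorder >= 115 → -46
bin=N73: reorder >= 68 or aisle in ('B1', 'B2') → 0
bin=N74: reorder >= 42 and hazmat < 1 → 0
bin=N76: reorder >= 115 → -46
bin=N87: reorder >= 31 and weight between 7 and 26 → 1
bin=N90: reorder >= 68 or aisle in ('B1', 'B2') → -1

0, -45, -46, -1, -46, -46, 0, 0, -46, 1, -1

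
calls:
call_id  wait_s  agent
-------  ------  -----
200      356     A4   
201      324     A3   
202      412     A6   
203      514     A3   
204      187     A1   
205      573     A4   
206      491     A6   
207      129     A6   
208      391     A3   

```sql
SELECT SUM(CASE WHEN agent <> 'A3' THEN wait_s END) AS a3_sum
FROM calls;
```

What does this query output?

call_id=200: ✓ → 356
call_id=201: ✗
call_id=202: ✓ → 412
call_id=203: ✗
call_id=204: ✓ → 187
call_id=205: ✓ → 573
call_id=206: ✓ → 491
call_id=207: ✓ → 129
call_id=208: ✗
a3_sum = 356 + 412 + 187 + 573 + 491 + 129 = 2148

2148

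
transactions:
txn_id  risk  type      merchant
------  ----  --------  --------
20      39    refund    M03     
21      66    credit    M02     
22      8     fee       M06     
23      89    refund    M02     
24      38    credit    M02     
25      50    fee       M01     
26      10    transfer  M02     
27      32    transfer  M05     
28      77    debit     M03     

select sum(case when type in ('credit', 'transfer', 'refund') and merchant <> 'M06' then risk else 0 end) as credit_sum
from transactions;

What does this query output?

txn_id=20: ✓ → 39
txn_id=21: ✓ → 66
txn_id=22: ✗
txn_id=23: ✓ → 89
txn_id=24: ✓ → 38
txn_id=25: ✗
txn_id=26: ✓ → 10
txn_id=27: ✓ → 32
txn_id=28: ✗
credit_sum = 39 + 66 + 89 + 38 + 10 + 32 = 274

274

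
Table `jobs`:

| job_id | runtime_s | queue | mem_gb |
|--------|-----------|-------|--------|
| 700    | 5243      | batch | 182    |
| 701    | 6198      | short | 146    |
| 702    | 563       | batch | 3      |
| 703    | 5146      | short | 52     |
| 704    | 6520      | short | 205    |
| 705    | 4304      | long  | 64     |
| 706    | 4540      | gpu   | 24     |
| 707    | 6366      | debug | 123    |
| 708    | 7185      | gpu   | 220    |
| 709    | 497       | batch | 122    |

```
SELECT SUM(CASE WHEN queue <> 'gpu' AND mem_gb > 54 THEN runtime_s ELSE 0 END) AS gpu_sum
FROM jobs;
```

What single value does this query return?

29128

job_id=700: ✓ → 5243
job_id=701: ✓ → 6198
job_id=702: ✗
job_id=703: ✗
job_id=704: ✓ → 6520
job_id=705: ✓ → 4304
job_id=706: ✗
job_id=707: ✓ → 6366
job_id=708: ✗
job_id=709: ✓ → 497
gpu_sum = 5243 + 6198 + 6520 + 4304 + 6366 + 497 = 29128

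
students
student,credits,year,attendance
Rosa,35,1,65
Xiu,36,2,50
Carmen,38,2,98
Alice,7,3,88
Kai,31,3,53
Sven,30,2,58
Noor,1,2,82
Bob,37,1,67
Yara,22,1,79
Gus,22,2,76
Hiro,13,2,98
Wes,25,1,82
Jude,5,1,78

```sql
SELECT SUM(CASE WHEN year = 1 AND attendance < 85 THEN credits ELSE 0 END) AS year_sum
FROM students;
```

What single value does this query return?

124

student=Rosa: ✓ → 35
student=Xiu: ✗
student=Carmen: ✗
student=Alice: ✗
student=Kai: ✗
student=Sven: ✗
student=Noor: ✗
student=Bob: ✓ → 37
student=Yara: ✓ → 22
student=Gus: ✗
student=Hiro: ✗
student=Wes: ✓ → 25
student=Jude: ✓ → 5
year_sum = 35 + 37 + 22 + 25 + 5 = 124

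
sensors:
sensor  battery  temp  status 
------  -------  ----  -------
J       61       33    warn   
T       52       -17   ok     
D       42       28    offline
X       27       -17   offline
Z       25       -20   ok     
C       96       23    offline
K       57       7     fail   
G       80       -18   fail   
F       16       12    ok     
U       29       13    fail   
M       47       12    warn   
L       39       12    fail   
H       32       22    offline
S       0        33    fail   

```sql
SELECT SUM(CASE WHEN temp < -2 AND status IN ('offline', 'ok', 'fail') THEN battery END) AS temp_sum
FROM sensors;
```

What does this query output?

184

sensor=J: ✗
sensor=T: ✓ → 52
sensor=D: ✗
sensor=X: ✓ → 27
sensor=Z: ✓ → 25
sensor=C: ✗
sensor=K: ✗
sensor=G: ✓ → 80
sensor=F: ✗
sensor=U: ✗
sensor=M: ✗
sensor=L: ✗
sensor=H: ✗
sensor=S: ✗
temp_sum = 52 + 27 + 25 + 80 = 184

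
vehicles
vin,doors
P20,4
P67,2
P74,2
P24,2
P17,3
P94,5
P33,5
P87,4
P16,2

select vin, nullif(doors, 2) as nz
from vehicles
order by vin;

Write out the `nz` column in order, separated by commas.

vin=P16: doors=2 vs 2: equal → NULL
vin=P17: doors=3 vs 2: differ → 3
vin=P20: doors=4 vs 2: differ → 4
vin=P24: doors=2 vs 2: equal → NULL
vin=P33: doors=5 vs 2: differ → 5
vin=P67: doors=2 vs 2: equal → NULL
vin=P74: doors=2 vs 2: equal → NULL
vin=P87: doors=4 vs 2: differ → 4
vin=P94: doors=5 vs 2: differ → 5

NULL, 3, 4, NULL, 5, NULL, NULL, 4, 5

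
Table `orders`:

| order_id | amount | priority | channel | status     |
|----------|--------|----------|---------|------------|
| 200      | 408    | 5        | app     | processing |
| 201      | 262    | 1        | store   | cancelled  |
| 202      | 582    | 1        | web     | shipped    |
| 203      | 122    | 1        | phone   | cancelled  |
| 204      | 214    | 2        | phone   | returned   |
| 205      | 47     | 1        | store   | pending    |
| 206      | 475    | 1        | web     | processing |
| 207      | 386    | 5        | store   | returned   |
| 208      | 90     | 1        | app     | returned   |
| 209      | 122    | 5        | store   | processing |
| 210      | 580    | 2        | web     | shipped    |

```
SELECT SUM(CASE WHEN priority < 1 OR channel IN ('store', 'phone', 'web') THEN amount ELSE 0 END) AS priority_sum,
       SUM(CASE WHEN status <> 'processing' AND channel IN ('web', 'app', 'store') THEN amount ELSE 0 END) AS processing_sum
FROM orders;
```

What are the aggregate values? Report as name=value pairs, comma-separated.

[priority_sum: priority < 1 OR channel IN ('store', 'phone', 'web')]
order_id=200: ✗
order_id=201: ✓ → 262
order_id=202: ✓ → 582
order_id=203: ✓ → 122
order_id=204: ✓ → 214
order_id=205: ✓ → 47
order_id=206: ✓ → 475
order_id=207: ✓ → 386
order_id=208: ✗
order_id=209: ✓ → 122
order_id=210: ✓ → 580
priority_sum = 262 + 582 + 122 + 214 + 47 + 475 + 386 + 122 + 580 = 2790
—
[processing_sum: status <> 'processing' AND channel IN ('web', 'app', 'store')]
order_id=200: ✗
order_id=201: ✓ → 262
order_id=202: ✓ → 582
order_id=203: ✗
order_id=204: ✗
order_id=205: ✓ → 47
order_id=206: ✗
order_id=207: ✓ → 386
order_id=208: ✓ → 90
order_id=209: ✗
order_id=210: ✓ → 580
processing_sum = 262 + 582 + 47 + 386 + 90 + 580 = 1947

priority_sum=2790, processing_sum=1947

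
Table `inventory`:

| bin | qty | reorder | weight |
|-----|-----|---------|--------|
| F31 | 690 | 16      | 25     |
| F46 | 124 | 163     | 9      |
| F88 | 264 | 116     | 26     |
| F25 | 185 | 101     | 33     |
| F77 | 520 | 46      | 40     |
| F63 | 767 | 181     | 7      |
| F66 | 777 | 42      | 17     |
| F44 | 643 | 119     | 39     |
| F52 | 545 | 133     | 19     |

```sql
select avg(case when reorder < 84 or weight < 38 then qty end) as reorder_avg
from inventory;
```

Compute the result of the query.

484

bin=F31: ✓ → 690
bin=F46: ✓ → 124
bin=F88: ✓ → 264
bin=F25: ✓ → 185
bin=F77: ✓ → 520
bin=F63: ✓ → 767
bin=F66: ✓ → 777
bin=F44: ✗
bin=F52: ✓ → 545
reorder_avg = (690 + 124 + 264 + 185 + 520 + 767 + 777 + 545) / 8 = 484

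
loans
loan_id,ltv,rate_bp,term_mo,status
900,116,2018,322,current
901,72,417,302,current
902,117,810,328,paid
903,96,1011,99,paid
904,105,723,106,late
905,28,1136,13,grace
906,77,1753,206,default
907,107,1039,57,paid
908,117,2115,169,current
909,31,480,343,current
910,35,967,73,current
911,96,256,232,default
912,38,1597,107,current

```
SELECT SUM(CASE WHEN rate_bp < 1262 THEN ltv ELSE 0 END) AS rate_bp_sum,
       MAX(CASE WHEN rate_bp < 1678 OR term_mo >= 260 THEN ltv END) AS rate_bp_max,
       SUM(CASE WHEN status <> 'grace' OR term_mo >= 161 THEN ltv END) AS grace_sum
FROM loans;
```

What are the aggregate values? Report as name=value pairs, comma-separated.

[rate_bp_sum: rate_bp < 1262]
loan_id=900: ✗
loan_id=901: ✓ → 72
loan_id=902: ✓ → 117
loan_id=903: ✓ → 96
loan_id=904: ✓ → 105
loan_id=905: ✓ → 28
loan_id=906: ✗
loan_id=907: ✓ → 107
loan_id=908: ✗
loan_id=909: ✓ → 31
loan_id=910: ✓ → 35
loan_id=911: ✓ → 96
loan_id=912: ✗
rate_bp_sum = 72 + 117 + 96 + 105 + 28 + 107 + 31 + 35 + 96 = 687
—
[rate_bp_max: rate_bp < 1678 OR term_mo >= 260]
loan_id=900: ✓ → 116
loan_id=901: ✓ → 72
loan_id=902: ✓ → 117
loan_id=903: ✓ → 96
loan_id=904: ✓ → 105
loan_id=905: ✓ → 28
loan_id=906: ✗
loan_id=907: ✓ → 107
loan_id=908: ✗
loan_id=909: ✓ → 31
loan_id=910: ✓ → 35
loan_id=911: ✓ → 96
loan_id=912: ✓ → 38
rate_bp_max = MAX(116, 72, 117, 96, 105, 28, 107, 31, 35, 96, 38) = 117
—
[grace_sum: status <> 'grace' OR term_mo >= 161]
loan_id=900: ✓ → 116
loan_id=901: ✓ → 72
loan_id=902: ✓ → 117
loan_id=903: ✓ → 96
loan_id=904: ✓ → 105
loan_id=905: ✗
loan_id=906: ✓ → 77
loan_id=907: ✓ → 107
loan_id=908: ✓ → 117
loan_id=909: ✓ → 31
loan_id=910: ✓ → 35
loan_id=911: ✓ → 96
loan_id=912: ✓ → 38
grace_sum = 116 + 72 + 117 + 96 + 105 + 77 + 107 + 117 + 31 + 35 + 96 + 38 = 1007

rate_bp_sum=687, rate_bp_max=117, grace_sum=1007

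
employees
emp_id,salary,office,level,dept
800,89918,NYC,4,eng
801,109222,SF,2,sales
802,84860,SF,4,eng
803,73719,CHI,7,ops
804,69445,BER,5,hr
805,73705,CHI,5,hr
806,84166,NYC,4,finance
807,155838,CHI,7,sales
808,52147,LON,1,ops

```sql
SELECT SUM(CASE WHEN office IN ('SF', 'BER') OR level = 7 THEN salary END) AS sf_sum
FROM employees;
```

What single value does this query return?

493084

emp_id=800: ✗
emp_id=801: ✓ → 109222
emp_id=802: ✓ → 84860
emp_id=803: ✓ → 73719
emp_id=804: ✓ → 69445
emp_id=805: ✗
emp_id=806: ✗
emp_id=807: ✓ → 155838
emp_id=808: ✗
sf_sum = 109222 + 84860 + 73719 + 69445 + 155838 = 493084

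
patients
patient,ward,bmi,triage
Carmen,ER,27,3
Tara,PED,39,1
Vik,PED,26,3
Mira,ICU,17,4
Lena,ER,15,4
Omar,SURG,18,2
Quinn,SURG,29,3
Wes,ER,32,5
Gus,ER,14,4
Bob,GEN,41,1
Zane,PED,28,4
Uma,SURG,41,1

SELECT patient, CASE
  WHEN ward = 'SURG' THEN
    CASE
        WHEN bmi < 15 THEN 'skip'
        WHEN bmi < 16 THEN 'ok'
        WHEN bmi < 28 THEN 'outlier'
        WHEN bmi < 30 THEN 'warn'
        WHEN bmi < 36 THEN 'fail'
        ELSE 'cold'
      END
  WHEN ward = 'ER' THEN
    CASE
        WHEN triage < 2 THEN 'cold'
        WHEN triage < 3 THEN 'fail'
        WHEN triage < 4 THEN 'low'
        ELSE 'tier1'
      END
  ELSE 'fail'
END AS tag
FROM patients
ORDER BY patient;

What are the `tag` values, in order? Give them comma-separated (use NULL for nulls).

fail, low, tier1, tier1, fail, outlier, warn, fail, cold, fail, tier1, fail

patient=Bob: ward='GEN' → outer ELSE → fail
patient=Carmen: ward='ER' → inner[triage < 4] → low
patient=Gus: ward='ER' → inner[ELSE] → tier1
patient=Lena: ward='ER' → inner[ELSE] → tier1
patient=Mira: ward='ICU' → outer ELSE → fail
patient=Omar: ward='SURG' → inner[bmi < 28] → outlier
patient=Quinn: ward='SURG' → inner[bmi < 30] → warn
patient=Tara: ward='PED' → outer ELSE → fail
patient=Uma: ward='SURG' → inner[ELSE] → cold
patient=Vik: ward='PED' → outer ELSE → fail
patient=Wes: ward='ER' → inner[ELSE] → tier1
patient=Zane: ward='PED' → outer ELSE → fail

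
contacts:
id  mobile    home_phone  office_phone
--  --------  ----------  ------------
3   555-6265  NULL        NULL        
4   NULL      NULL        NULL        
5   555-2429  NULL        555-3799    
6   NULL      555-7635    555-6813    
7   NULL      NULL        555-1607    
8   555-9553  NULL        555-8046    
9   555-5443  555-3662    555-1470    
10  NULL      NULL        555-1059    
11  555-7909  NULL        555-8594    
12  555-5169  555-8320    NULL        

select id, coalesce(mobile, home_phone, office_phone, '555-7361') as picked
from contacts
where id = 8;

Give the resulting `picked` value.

id = 8: mobile=555-9553, home_phone=NULL, office_phone=555-8046.
mobile=555-9553 → 555-9553

555-9553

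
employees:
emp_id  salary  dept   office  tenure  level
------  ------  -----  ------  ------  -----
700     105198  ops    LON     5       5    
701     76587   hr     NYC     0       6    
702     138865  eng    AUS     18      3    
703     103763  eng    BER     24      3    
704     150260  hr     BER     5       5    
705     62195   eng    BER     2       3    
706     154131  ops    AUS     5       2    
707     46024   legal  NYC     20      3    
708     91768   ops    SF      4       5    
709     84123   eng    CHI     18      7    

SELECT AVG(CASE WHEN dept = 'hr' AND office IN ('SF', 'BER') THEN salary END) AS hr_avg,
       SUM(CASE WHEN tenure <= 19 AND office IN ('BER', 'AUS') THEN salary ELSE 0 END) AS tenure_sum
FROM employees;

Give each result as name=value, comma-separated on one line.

[hr_avg: dept = 'hr' AND office IN ('SF', 'BER')]
emp_id=700: ✗
emp_id=701: ✗
emp_id=702: ✗
emp_id=703: ✗
emp_id=704: ✓ → 150260
emp_id=705: ✗
emp_id=706: ✗
emp_id=707: ✗
emp_id=708: ✗
emp_id=709: ✗
hr_avg = 150260
—
[tenure_sum: tenure <= 19 AND office IN ('BER', 'AUS')]
emp_id=700: ✗
emp_id=701: ✗
emp_id=702: ✓ → 138865
emp_id=703: ✗
emp_id=704: ✓ → 150260
emp_id=705: ✓ → 62195
emp_id=706: ✓ → 154131
emp_id=707: ✗
emp_id=708: ✗
emp_id=709: ✗
tenure_sum = 138865 + 150260 + 62195 + 154131 = 505451

hr_avg=150260, tenure_sum=505451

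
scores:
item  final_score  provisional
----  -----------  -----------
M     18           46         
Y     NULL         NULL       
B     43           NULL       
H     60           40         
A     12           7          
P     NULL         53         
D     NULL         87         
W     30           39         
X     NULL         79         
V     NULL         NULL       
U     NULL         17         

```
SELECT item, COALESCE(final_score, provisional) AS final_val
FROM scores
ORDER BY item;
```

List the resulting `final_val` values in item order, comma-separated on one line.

12, 43, 87, 60, 18, 53, 17, NULL, 30, 79, NULL

item=A: final_score=12 → 12
item=B: final_score=43 → 43
item=D: final_score=NULL, provisional=87 → 87
item=H: final_score=60 → 60
item=M: final_score=18 → 18
item=P: final_score=NULL, provisional=53 → 53
item=U: final_score=NULL, provisional=17 → 17
item=V: final_score=NULL, provisional=NULL (all NULL) → NULL
item=W: final_score=30 → 30
item=X: final_score=NULL, provisional=79 → 79
item=Y: final_score=NULL, provisional=NULL (all NULL) → NULL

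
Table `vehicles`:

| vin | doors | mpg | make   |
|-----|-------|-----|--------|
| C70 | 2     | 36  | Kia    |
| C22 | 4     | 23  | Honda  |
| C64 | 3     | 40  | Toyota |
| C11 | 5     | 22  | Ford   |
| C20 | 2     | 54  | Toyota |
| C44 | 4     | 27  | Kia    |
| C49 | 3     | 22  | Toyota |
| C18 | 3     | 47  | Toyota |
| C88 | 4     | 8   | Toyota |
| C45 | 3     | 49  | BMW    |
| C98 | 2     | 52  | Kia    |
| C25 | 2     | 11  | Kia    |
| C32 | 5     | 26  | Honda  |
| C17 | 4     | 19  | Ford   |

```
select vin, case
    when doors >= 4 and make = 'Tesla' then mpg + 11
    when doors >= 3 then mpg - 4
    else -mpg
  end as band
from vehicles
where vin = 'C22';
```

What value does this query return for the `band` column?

19

vin = C22: doors=4, mpg=23, make=Honda.
doors >= 4 and make = 'Tesla' → false
doors >= 3 → true → 19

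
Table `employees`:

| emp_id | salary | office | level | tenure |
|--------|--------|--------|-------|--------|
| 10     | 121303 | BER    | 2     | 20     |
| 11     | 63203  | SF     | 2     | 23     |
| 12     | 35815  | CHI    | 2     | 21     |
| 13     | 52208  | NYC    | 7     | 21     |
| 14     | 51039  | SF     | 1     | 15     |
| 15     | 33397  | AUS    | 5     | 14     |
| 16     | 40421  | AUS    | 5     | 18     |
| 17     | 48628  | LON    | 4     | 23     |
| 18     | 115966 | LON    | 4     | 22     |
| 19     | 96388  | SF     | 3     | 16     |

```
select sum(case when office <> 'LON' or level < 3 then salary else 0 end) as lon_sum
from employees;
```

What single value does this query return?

493774

emp_id=10: ✓ → 121303
emp_id=11: ✓ → 63203
emp_id=12: ✓ → 35815
emp_id=13: ✓ → 52208
emp_id=14: ✓ → 51039
emp_id=15: ✓ → 33397
emp_id=16: ✓ → 40421
emp_id=17: ✗
emp_id=18: ✗
emp_id=19: ✓ → 96388
lon_sum = 121303 + 63203 + 35815 + 52208 + 51039 + 33397 + 40421 + 96388 = 493774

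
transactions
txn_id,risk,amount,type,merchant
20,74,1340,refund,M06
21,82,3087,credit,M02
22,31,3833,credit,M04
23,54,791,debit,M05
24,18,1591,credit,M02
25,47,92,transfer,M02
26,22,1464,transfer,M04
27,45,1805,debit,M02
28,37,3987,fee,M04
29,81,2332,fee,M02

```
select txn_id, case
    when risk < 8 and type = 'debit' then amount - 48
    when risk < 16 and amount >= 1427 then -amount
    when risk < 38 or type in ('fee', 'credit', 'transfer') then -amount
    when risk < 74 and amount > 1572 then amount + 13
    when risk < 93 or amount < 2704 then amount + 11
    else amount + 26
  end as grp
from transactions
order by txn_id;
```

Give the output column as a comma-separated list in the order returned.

1351, -3087, -3833, 802, -1591, -92, -1464, 1818, -3987, -2332

txn_id=20: risk < 93 or amount < 2704 → 1351
txn_id=21: risk < 38 or type in ('fee', 'credit', 'transfer') → -3087
txn_id=22: risk < 38 or type in ('fee', 'credit', 'transfer') → -3833
txn_id=23: risk < 93 or amount < 2704 → 802
txn_id=24: risk < 38 or type in ('fee', 'credit', 'transfer') → -1591
txn_id=25: risk < 38 or type in ('fee', 'credit', 'transfer') → -92
txn_id=26: risk < 38 or type in ('fee', 'credit', 'transfer') → -1464
txn_id=27: risk < 74 and amount > 1572 → 1818
txn_id=28: risk < 38 or type in ('fee', 'credit', 'transfer') → -3987
txn_id=29: risk < 38 or type in ('fee', 'credit', 'transfer') → -2332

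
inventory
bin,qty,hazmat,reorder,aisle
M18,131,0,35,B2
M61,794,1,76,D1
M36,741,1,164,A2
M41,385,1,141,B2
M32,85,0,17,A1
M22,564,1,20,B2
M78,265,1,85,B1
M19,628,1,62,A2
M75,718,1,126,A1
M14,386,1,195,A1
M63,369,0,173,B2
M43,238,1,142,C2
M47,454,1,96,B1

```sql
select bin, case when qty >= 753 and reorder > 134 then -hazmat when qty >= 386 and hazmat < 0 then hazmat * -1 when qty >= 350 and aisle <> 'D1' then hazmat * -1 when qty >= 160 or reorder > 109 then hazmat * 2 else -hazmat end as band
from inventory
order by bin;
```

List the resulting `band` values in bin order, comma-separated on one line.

bin=M14: qty >= 350 and aisle <> 'D1' → -1
bin=M18: ELSE → 0
bin=M19: qty >= 350 and aisle <> 'D1' → -1
bin=M22: qty >= 350 and aisle <> 'D1' → -1
bin=M32: ELSE → 0
bin=M36: qty >= 350 and aisle <> 'D1' → -1
bin=M41: qty >= 350 and aisle <> 'D1' → -1
bin=M43: qty >= 160 or reorder > 109 → 2
bin=M47: qty >= 350 and aisle <> 'D1' → -1
bin=M61: qty >= 160 or reorder > 109 → 2
bin=M63: qty >= 350 and aisle <> 'D1' → 0
bin=M75: qty >= 350 and aisle <> 'D1' → -1
bin=M78: qty >= 160 or reorder > 109 → 2

-1, 0, -1, -1, 0, -1, -1, 2, -1, 2, 0, -1, 2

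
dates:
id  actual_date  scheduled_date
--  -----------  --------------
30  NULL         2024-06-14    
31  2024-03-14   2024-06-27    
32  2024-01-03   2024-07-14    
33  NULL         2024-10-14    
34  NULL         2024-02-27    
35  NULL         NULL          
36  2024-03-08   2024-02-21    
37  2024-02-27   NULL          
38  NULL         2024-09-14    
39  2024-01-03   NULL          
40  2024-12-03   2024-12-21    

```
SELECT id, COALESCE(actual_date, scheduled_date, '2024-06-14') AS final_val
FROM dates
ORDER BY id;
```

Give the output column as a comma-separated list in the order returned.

2024-06-14, 2024-03-14, 2024-01-03, 2024-10-14, 2024-02-27, 2024-06-14, 2024-03-08, 2024-02-27, 2024-09-14, 2024-01-03, 2024-12-03

id=30: actual_date=NULL, scheduled_date=2024-06-14 → 2024-06-14
id=31: actual_date=2024-03-14 → 2024-03-14
id=32: actual_date=2024-01-03 → 2024-01-03
id=33: actual_date=NULL, scheduled_date=2024-10-14 → 2024-10-14
id=34: actual_date=NULL, scheduled_date=2024-02-27 → 2024-02-27
id=35: actual_date=NULL, scheduled_date=NULL, → literal 2024-06-14 → 2024-06-14
id=36: actual_date=2024-03-08 → 2024-03-08
id=37: actual_date=2024-02-27 → 2024-02-27
id=38: actual_date=NULL, scheduled_date=2024-09-14 → 2024-09-14
id=39: actual_date=2024-01-03 → 2024-01-03
id=40: actual_date=2024-12-03 → 2024-12-03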